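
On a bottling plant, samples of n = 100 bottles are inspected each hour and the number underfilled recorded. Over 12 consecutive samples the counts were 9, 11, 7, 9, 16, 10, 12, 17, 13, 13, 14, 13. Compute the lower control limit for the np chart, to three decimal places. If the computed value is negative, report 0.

p̄ = Σdᵢ / (k·n) = 144 / (12 × 100) = 0.12000
LCL = np̄ − 3·√(np̄(1−p̄)) = 12.0000 − 3 × 3.2496 = 2.2512

2.251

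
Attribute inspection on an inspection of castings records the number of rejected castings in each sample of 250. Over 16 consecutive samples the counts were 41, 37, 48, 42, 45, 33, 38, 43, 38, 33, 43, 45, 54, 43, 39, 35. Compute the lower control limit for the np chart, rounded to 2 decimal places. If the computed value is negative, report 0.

p̄ = Σdᵢ / (k·n) = 657 / (16 × 250) = 0.16425
LCL = np̄ − 3·√(np̄(1−p̄)) = 41.0625 − 3 × 5.8582 = 23.4880

23.49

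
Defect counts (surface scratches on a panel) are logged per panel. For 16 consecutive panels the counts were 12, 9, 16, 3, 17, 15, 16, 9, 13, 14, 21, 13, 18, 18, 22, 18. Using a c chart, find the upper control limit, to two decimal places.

c̄ = (12 + 9 + 16 + 3 + 17 + 15 + 16 + 9 + 13 + 14 + 21 + 13 + 18 + 18 + 22 + 18) / 16 = 234 / 16 = 14.6250
UCL = c̄ + 3√c̄ = 14.6250 + 3 × √14.6250 = 14.6250 + 3 × 3.8243 = 26.0978

26.10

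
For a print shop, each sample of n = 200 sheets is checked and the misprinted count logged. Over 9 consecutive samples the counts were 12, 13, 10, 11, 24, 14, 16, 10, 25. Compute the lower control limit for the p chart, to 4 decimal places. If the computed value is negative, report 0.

p̄ = Σdᵢ / (k·n) = 135 / (9 × 200) = 0.07500
LCL = p̄ − 3·√(p̄(1−p̄)/n) = 0.07500 − 3 × 0.01862 = 0.01913

0.0191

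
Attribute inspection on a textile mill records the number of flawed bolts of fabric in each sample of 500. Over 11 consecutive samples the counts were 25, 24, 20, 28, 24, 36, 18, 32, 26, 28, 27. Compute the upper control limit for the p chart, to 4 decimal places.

0.0822

p̄ = Σdᵢ / (k·n) = 288 / (11 × 500) = 0.05236
UCL = p̄ + 3·√(p̄(1−p̄)/n) = 0.05236 + 3 × √(0.05236×0.94764/500) = 0.05236 + 3 × 0.00996 = 0.08225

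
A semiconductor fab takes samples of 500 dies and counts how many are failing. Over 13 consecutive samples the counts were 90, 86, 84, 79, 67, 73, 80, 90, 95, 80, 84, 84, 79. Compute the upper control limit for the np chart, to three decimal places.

107.270

p̄ = Σdᵢ / (k·n) = 1071 / (13 × 500) = 0.16477
UCL = np̄ + 3·√(np̄(1−p̄)) = 82.3846 + 3 × √(82.3846×0.83523) = 82.3846 + 3 × 8.2952 = 107.2702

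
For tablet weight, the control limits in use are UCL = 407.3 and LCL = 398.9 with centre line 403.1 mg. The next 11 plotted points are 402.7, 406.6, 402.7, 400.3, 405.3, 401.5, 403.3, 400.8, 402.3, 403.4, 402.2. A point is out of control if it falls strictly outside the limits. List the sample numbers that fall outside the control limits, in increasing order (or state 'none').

All 11 points lie within [398.9, 407.3].

none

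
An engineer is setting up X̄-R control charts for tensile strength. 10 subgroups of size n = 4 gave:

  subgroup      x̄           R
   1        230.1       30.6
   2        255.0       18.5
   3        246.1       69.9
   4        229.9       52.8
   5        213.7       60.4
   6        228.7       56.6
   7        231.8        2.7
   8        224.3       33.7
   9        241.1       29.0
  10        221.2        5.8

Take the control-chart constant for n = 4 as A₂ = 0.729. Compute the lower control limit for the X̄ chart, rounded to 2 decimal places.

205.95

X̄̄ = (230.1 + 255.0 + 246.1 + 229.9 + 213.7 + 228.7 + 231.8 + 224.3 + 241.1 + 221.2) / 10 = 2321.9000 / 10 = 232.1900
R̄ = (30.6 + 18.5 + 69.9 + 52.8 + 60.4 + 56.6 + 2.7 + 33.7 + 29.0 + 5.8) / 10 = 360.0000 / 10 = 36.0000
LCL = X̄̄ − A₂·R̄ = 232.1900 − 0.729 × 36.0000 = 205.9460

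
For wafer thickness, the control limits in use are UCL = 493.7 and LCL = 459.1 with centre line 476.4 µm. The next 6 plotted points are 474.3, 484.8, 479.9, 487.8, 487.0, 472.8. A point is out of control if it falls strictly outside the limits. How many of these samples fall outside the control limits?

0

All 6 points lie within [459.1, 493.7].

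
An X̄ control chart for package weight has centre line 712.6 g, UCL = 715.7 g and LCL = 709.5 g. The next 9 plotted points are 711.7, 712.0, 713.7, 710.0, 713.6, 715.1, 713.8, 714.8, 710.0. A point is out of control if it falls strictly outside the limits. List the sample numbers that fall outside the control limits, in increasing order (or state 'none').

All 9 points lie within [709.5, 715.7].

none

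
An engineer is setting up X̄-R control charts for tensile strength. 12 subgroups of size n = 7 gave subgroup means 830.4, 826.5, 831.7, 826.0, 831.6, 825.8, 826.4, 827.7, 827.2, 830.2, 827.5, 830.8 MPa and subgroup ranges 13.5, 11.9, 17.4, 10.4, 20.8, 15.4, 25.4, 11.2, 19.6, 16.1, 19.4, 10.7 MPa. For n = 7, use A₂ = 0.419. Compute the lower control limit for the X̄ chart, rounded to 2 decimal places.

X̄̄ = (830.4 + 826.5 + 831.7 + 826.0 + 831.6 + 825.8 + 826.4 + 827.7 + 827.2 + 830.2 + 827.5 + 830.8) / 12 = 9941.8000 / 12 = 828.4833
R̄ = (13.5 + 11.9 + 17.4 + 10.4 + 20.8 + 15.4 + 25.4 + 11.2 + 19.6 + 16.1 + 19.4 + 10.7) / 12 = 191.8000 / 12 = 15.9833
LCL = X̄̄ − A₂·R̄ = 828.4833 − 0.419 × 15.9833 = 821.7863

821.79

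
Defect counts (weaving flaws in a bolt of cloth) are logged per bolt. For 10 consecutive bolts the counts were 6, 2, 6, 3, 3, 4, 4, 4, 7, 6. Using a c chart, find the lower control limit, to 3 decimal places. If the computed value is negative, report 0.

c̄ = (6 + 2 + 6 + 3 + 3 + 4 + 4 + 4 + 7 + 6) / 10 = 45 / 10 = 4.5000
LCL = c̄ − 3√c̄ = 4.5000 − 3 × 2.1213 = -1.8640 → 0 (cannot be negative)

0.000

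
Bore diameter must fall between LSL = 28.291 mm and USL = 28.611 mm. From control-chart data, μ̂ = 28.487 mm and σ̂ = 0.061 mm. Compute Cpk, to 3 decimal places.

Cpu = (USL − μ̂) / (3σ̂) = (28.611 − 28.487) / (3 × 0.061) = 0.6776; Cpl = (μ̂ − LSL) / (3σ̂) = (28.487 − 28.291) / (3 × 0.061) = 1.0710; Cpk = min(Cpu, Cpl) = 0.6776

0.678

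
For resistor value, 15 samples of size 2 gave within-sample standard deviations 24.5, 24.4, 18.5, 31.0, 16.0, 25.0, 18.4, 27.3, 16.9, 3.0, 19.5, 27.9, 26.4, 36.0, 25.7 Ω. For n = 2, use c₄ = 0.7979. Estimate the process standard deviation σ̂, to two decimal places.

s̄ = (24.5 + 24.4 + 18.5 + 31.0 + 16.0 + 25.0 + 18.4 + 27.3 + 16.9 + 3.0 + 19.5 + 27.9 + 26.4 + 36.0 + 25.7) / 15 = 22.7000
σ̂ = s̄ / c₄ = 22.7000 / 0.7979 = 28.4497

28.45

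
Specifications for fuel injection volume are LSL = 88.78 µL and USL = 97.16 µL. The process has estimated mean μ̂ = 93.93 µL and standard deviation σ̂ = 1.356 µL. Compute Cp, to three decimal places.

Cp = (USL − LSL) / (6σ̂) = (97.16 − 88.78) / (6 × 1.356) = 8.3800 / 8.1360 = 1.0300

1.030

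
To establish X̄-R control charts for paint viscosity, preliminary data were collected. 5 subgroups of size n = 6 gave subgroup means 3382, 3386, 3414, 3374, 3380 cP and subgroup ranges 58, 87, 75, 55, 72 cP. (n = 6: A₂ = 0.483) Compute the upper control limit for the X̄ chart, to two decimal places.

3420.72

X̄̄ = (3382 + 3386 + 3414 + 3374 + 3380) / 5 = 16936.0000 / 5 = 3387.2000
R̄ = (58 + 87 + 75 + 55 + 72) / 5 = 347.0000 / 5 = 69.4000
UCL = X̄̄ + A₂·R̄ = 3387.2000 + 0.483 × 69.4000 = 3420.7202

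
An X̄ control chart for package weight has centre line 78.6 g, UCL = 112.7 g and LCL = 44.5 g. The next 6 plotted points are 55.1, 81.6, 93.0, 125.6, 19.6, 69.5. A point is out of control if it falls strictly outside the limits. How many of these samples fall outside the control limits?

2

Compare each point to [44.5, 112.7]: sample 4 = 125.6 > UCL; sample 5 = 19.6 < LCL.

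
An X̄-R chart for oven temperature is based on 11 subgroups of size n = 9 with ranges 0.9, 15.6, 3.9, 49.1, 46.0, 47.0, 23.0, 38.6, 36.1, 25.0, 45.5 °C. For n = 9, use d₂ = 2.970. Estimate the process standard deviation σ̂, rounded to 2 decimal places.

R̄ = (0.9 + 15.6 + 3.9 + 49.1 + 46.0 + 47.0 + 23.0 + 38.6 + 36.1 + 25.0 + 45.5) / 11 = 30.0636
σ̂ = R̄ / d₂ = 30.0636 / 2.970 = 10.1224

10.12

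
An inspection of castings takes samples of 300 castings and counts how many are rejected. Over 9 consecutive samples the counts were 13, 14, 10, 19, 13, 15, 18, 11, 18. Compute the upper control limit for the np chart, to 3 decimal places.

25.720

p̄ = Σdᵢ / (k·n) = 131 / (9 × 300) = 0.04852
UCL = np̄ + 3·√(np̄(1−p̄)) = 14.5556 + 3 × √(14.5556×0.95148) = 14.5556 + 3 × 3.7215 = 25.7200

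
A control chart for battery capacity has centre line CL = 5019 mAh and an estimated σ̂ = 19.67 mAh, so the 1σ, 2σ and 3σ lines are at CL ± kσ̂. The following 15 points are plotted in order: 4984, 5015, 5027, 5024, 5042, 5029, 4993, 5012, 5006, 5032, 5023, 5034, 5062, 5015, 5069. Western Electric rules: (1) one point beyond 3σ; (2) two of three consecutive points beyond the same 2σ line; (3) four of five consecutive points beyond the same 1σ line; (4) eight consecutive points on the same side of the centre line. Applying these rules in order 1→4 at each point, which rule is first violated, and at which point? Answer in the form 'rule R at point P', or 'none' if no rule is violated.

Zone of each point (C = within 1σ̂, B = 1σ̂–2σ̂, A = 2σ̂–3σ̂, * = beyond 3σ̂; sign = side of CL): 1:-B, 2:-C, 3:+C, 4:+C, 5:+B, 6:+C, 7:-B, 8:-C, 9:-C, 10:+C, 11:+C, 12:+C, 13:+A, 14:-C, 15:+A
Rule 2 (two of three consecutive points beyond the same 2σ limit) is satisfied at point 15.

rule 2 at point 15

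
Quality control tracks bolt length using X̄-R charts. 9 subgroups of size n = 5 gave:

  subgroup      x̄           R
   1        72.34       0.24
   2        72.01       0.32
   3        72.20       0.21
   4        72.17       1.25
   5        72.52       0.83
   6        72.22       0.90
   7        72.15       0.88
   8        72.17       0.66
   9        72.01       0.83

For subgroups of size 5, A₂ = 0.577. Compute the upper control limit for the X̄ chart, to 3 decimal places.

72.591

X̄̄ = (72.34 + 72.01 + 72.20 + 72.17 + 72.52 + 72.22 + 72.15 + 72.17 + 72.01) / 9 = 649.7900 / 9 = 72.1989
R̄ = (0.24 + 0.32 + 0.21 + 1.25 + 0.83 + 0.90 + 0.88 + 0.66 + 0.83) / 9 = 6.1200 / 9 = 0.6800
UCL = X̄̄ + A₂·R̄ = 72.1989 + 0.577 × 0.6800 = 72.5912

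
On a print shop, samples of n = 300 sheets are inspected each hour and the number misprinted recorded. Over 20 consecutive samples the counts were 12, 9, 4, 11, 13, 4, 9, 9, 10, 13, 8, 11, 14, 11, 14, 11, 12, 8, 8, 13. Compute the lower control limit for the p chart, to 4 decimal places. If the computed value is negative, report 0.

0.0026

p̄ = Σdᵢ / (k·n) = 204 / (20 × 300) = 0.03400
LCL = p̄ − 3·√(p̄(1−p̄)/n) = 0.03400 − 3 × 0.01046 = 0.00261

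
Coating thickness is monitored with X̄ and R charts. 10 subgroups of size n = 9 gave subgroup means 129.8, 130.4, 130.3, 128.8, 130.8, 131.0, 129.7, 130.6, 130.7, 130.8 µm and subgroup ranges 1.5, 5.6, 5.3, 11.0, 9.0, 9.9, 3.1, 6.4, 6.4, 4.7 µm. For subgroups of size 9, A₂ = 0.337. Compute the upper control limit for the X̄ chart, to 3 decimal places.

X̄̄ = (129.8 + 130.4 + 130.3 + 128.8 + 130.8 + 131.0 + 129.7 + 130.6 + 130.7 + 130.8) / 10 = 1302.9000 / 10 = 130.2900
R̄ = (1.5 + 5.6 + 5.3 + 11.0 + 9.0 + 9.9 + 3.1 + 6.4 + 6.4 + 4.7) / 10 = 62.9000 / 10 = 6.2900
UCL = X̄̄ + A₂·R̄ = 130.2900 + 0.337 × 6.2900 = 132.4097

132.410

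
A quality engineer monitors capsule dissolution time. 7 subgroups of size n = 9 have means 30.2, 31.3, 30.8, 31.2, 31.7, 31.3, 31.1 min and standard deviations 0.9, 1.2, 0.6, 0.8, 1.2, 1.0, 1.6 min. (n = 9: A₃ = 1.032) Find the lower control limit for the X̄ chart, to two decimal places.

30.01

X̄̄ = (30.2 + 31.3 + 30.8 + 31.2 + 31.7 + 31.3 + 31.1) / 7 = 31.0857
s̄ = (0.9 + 1.2 + 0.6 + 0.8 + 1.2 + 1.0 + 1.6) / 7 = 1.0429
LCL = X̄̄ − A₃·s̄ = 31.0857 − 1.032 × 1.0429 = 30.0095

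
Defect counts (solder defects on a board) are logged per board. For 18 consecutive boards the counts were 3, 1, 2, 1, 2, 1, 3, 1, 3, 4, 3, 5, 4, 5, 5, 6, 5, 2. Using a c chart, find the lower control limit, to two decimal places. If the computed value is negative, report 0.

c̄ = (3 + 1 + 2 + 1 + 2 + 1 + 3 + 1 + 3 + 4 + 3 + 5 + 4 + 5 + 5 + 6 + 5 + 2) / 18 = 56 / 18 = 3.1111
LCL = c̄ − 3√c̄ = 3.1111 − 3 × 1.7638 = -2.1804 → 0 (cannot be negative)

0.00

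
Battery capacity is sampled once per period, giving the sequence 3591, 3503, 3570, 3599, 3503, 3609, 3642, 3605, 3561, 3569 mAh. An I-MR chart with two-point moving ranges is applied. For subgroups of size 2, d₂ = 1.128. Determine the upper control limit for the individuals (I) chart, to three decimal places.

X̄ = (3591 + 3503 + 3570 + 3599 + 3503 + 3609 + 3642 + 3605 + 3561 + 3569) / 10 = 3575.2000
Moving ranges: 88, 67, 29, 96, 106, 33, 37, 44, 8; M̄R̄ = 508.0000 / 9 = 56.4444
UCL = X̄ + 3·M̄R̄/d₂ = 3575.2000 + 3 × 56.4444 / 1.128 = 3725.3182

3725.318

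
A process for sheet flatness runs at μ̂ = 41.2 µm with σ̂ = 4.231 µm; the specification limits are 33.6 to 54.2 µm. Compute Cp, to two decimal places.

0.81

Cp = (USL − LSL) / (6σ̂) = (54.2 − 33.6) / (6 × 4.231) = 20.6000 / 25.3860 = 0.8115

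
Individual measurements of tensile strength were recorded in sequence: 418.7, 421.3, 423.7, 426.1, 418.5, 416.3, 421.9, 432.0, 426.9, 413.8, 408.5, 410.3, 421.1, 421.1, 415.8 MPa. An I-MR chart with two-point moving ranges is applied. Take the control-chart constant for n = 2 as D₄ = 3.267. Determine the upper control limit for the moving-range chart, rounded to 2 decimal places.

17.34

Moving ranges: 2.6, 2.4, 2.4, 7.6, 2.2, 5.6, 10.1, 5.1, 13.1, 5.3, 1.8, 10.8, 0.0, 5.3; M̄R̄ = 74.3000 / 14 = 5.3071
UCL_MR = D₄·M̄R̄ = 3.267 × 5.3071 = 17.3384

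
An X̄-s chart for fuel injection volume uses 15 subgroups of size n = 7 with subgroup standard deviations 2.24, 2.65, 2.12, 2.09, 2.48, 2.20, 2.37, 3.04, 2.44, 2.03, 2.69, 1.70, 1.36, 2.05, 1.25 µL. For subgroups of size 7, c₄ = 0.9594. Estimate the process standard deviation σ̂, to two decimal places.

s̄ = (2.24 + 2.65 + 2.12 + 2.09 + 2.48 + 2.20 + 2.37 + 3.04 + 2.44 + 2.03 + 2.69 + 1.70 + 1.36 + 2.05 + 1.25) / 15 = 2.1807
σ̂ = s̄ / c₄ = 2.1807 / 0.9594 = 2.2729

2.27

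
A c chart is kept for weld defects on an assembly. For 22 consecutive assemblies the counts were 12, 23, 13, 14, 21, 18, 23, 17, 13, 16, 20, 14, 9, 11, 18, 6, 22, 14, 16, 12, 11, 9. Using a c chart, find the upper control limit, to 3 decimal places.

26.745

c̄ = (12 + 23 + 13 + 14 + 21 + 18 + 23 + 17 + 13 + 16 + 20 + 14 + 9 + 11 + 18 + 6 + 22 + 14 + 16 + 12 + 11 + 9) / 22 = 332 / 22 = 15.0909
UCL = c̄ + 3√c̄ = 15.0909 + 3 × √15.0909 = 15.0909 + 3 × 3.8847 = 26.7450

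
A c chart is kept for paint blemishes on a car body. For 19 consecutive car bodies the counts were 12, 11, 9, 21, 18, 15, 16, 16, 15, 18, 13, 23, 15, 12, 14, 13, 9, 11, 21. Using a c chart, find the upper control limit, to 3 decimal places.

26.400

c̄ = (12 + 11 + 9 + 21 + 18 + 15 + 16 + 16 + 15 + 18 + 13 + 23 + 15 + 12 + 14 + 13 + 9 + 11 + 21) / 19 = 282 / 19 = 14.8421
UCL = c̄ + 3√c̄ = 14.8421 + 3 × √14.8421 = 14.8421 + 3 × 3.8525 = 26.3997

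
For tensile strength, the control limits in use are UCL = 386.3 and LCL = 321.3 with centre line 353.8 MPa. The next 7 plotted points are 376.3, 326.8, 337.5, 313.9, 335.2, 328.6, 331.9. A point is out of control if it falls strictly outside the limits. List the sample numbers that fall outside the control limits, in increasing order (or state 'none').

Compare each point to [321.3, 386.3]: sample 4 = 313.9 < LCL.

4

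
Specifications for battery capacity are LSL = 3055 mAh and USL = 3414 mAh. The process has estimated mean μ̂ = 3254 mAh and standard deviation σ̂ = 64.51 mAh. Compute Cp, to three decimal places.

0.928

Cp = (USL − LSL) / (6σ̂) = (3414 − 3055) / (6 × 64.51) = 359.0000 / 387.0600 = 0.9275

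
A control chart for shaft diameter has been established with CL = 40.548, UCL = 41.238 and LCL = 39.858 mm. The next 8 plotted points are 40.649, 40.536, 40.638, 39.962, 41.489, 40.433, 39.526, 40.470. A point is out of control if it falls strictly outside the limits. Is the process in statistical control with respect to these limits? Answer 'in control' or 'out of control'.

out of control

Compare each point to [39.858, 41.238]: sample 5 = 41.489 > UCL; sample 7 = 39.526 < LCL.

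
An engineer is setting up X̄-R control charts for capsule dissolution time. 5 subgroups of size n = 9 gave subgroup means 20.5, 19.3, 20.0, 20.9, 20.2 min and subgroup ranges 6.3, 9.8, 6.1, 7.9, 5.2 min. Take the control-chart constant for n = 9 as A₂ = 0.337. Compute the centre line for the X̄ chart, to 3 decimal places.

X̄̄ = (20.5 + 19.3 + 20.0 + 20.9 + 20.2) / 5 = 100.9000 / 5 = 20.1800
CL = X̄̄ = 20.1800

20.180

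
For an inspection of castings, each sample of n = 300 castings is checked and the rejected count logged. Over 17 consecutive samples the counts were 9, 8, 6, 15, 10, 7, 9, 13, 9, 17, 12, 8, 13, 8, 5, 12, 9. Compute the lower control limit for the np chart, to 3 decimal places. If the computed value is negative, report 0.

p̄ = Σdᵢ / (k·n) = 170 / (17 × 300) = 0.03333
LCL = np̄ − 3·√(np̄(1−p̄)) = 10.0000 − 3 × 3.1091 = 0.6726

0.673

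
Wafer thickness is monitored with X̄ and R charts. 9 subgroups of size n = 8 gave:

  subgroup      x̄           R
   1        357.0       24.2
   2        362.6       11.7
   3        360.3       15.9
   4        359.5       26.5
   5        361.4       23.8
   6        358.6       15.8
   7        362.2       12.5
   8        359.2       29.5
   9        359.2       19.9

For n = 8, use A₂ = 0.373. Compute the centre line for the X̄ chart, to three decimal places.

X̄̄ = (357.0 + 362.6 + 360.3 + 359.5 + 361.4 + 358.6 + 362.2 + 359.2 + 359.2) / 9 = 3240.0000 / 9 = 360.0000
CL = X̄̄ = 360.0000

360.000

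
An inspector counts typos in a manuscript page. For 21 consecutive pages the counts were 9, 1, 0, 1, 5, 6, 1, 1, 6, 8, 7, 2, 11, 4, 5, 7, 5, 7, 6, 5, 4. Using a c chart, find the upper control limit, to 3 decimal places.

11.389

c̄ = (9 + 1 + 0 + 1 + 5 + 6 + 1 + 1 + 6 + 8 + 7 + 2 + 11 + 4 + 5 + 7 + 5 + 7 + 6 + 5 + 4) / 21 = 101 / 21 = 4.8095
UCL = c̄ + 3√c̄ = 4.8095 + 3 × √4.8095 = 4.8095 + 3 × 2.1931 = 11.3887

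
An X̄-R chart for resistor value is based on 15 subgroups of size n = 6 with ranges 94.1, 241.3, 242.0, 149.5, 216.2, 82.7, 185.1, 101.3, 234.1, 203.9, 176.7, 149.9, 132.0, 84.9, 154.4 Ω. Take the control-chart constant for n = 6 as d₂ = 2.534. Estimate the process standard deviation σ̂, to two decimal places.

R̄ = (94.1 + 241.3 + 242.0 + 149.5 + 216.2 + 82.7 + 185.1 + 101.3 + 234.1 + 203.9 + 176.7 + 149.9 + 132.0 + 84.9 + 154.4) / 15 = 163.2067
σ̂ = R̄ / d₂ = 163.2067 / 2.534 = 64.4067

64.41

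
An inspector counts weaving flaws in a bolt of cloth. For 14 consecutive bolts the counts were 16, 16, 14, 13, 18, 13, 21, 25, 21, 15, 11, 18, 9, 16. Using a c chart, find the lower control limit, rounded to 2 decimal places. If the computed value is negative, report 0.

c̄ = (16 + 16 + 14 + 13 + 18 + 13 + 21 + 25 + 21 + 15 + 11 + 18 + 9 + 16) / 14 = 226 / 14 = 16.1429
LCL = c̄ − 3√c̄ = 16.1429 − 3 × 4.0178 = 4.0894

4.09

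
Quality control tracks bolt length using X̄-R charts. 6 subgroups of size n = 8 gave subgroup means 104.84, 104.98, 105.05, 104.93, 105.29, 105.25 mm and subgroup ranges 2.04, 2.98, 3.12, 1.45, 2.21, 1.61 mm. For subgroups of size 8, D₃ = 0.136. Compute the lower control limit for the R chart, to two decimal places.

R̄ = (2.04 + 2.98 + 3.12 + 1.45 + 2.21 + 1.61) / 6 = 13.4100 / 6 = 2.2350
LCL_R = D₃·R̄ = 0.136 × 2.2350 = 0.3040

0.30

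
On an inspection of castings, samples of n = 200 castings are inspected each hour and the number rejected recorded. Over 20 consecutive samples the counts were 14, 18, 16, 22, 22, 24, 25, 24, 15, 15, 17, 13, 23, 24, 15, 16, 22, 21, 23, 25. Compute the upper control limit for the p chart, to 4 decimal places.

p̄ = Σdᵢ / (k·n) = 394 / (20 × 200) = 0.09850
UCL = p̄ + 3·√(p̄(1−p̄)/n) = 0.09850 + 3 × √(0.09850×0.90150/200) = 0.09850 + 3 × 0.02107 = 0.16171

0.1617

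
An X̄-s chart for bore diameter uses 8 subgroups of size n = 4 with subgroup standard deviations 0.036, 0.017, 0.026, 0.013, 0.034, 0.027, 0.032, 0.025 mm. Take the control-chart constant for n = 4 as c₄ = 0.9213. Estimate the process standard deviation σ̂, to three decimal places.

0.028

s̄ = (0.036 + 0.017 + 0.026 + 0.013 + 0.034 + 0.027 + 0.032 + 0.025) / 8 = 0.0262
σ̂ = s̄ / c₄ = 0.0262 / 0.9213 = 0.0285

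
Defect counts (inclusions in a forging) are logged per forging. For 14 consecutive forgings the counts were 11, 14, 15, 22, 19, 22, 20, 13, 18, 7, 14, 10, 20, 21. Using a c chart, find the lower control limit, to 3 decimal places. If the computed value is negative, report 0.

c̄ = (11 + 14 + 15 + 22 + 19 + 22 + 20 + 13 + 18 + 7 + 14 + 10 + 20 + 21) / 14 = 226 / 14 = 16.1429
LCL = c̄ − 3√c̄ = 16.1429 − 3 × 4.0178 = 4.0894

4.089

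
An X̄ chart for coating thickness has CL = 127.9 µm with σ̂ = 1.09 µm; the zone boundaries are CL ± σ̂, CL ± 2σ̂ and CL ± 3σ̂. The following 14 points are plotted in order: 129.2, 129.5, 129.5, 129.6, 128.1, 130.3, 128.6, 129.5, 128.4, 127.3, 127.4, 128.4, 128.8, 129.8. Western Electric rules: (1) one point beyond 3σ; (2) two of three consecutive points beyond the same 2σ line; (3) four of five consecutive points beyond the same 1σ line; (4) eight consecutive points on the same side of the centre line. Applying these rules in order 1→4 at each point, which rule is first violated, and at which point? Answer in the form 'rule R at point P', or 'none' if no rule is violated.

Zone of each point (C = within 1σ̂, B = 1σ̂–2σ̂, A = 2σ̂–3σ̂, * = beyond 3σ̂; sign = side of CL): 1:+B, 2:+B, 3:+B, 4:+B, 5:+C, 6:+A, 7:+C, 8:+B, 9:+C, 10:-C, 11:-C, 12:+C, 13:+C, 14:+B
Rule 3 (four of five consecutive points beyond the same 1σ limit) is satisfied at point 4.

rule 3 at point 4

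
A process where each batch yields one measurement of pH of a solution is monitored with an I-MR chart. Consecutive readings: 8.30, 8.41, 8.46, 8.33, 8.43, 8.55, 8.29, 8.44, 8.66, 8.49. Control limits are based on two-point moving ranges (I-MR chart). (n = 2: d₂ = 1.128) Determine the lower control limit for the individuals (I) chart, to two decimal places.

8.05

X̄ = (8.30 + 8.41 + 8.46 + 8.33 + 8.43 + 8.55 + 8.29 + 8.44 + 8.66 + 8.49) / 10 = 8.4360
Moving ranges: 0.11, 0.05, 0.13, 0.10, 0.12, 0.26, 0.15, 0.22, 0.17; M̄R̄ = 1.3100 / 9 = 0.1456
LCL = X̄ − 3·M̄R̄/d₂ = 8.4360 − 3 × 0.1456 / 1.128 = 8.0489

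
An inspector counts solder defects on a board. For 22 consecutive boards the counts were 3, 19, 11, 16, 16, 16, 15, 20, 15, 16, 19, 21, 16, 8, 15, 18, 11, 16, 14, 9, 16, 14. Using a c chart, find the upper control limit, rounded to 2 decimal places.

26.24

c̄ = (3 + 19 + 11 + 16 + 16 + 16 + 15 + 20 + 15 + 16 + 19 + 21 + 16 + 8 + 15 + 18 + 11 + 16 + 14 + 9 + 16 + 14) / 22 = 324 / 22 = 14.7273
UCL = c̄ + 3√c̄ = 14.7273 + 3 × √14.7273 = 14.7273 + 3 × 3.8376 = 26.2401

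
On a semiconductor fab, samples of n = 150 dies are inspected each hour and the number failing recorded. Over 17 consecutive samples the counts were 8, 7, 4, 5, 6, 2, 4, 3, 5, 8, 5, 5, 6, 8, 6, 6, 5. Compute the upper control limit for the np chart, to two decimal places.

12.36

p̄ = Σdᵢ / (k·n) = 93 / (17 × 150) = 0.03647
UCL = np̄ + 3·√(np̄(1−p̄)) = 5.4706 + 3 × √(5.4706×0.96353) = 5.4706 + 3 × 2.2959 = 12.3582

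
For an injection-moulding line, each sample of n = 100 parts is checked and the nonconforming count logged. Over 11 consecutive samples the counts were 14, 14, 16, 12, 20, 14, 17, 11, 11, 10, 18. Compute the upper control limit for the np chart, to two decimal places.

24.77

p̄ = Σdᵢ / (k·n) = 157 / (11 × 100) = 0.14273
UCL = np̄ + 3·√(np̄(1−p̄)) = 14.2727 + 3 × √(14.2727×0.85727) = 14.2727 + 3 × 3.4979 = 24.7666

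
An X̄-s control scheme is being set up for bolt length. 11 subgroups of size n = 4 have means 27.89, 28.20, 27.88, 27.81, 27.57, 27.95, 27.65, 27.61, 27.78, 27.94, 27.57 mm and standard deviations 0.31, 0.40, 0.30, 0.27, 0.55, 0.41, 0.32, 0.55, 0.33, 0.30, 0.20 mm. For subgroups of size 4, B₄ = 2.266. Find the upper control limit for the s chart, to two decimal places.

0.81

s̄ = (0.31 + 0.40 + 0.30 + 0.27 + 0.55 + 0.41 + 0.32 + 0.55 + 0.33 + 0.30 + 0.20) / 11 = 0.3582
UCL_s = B₄·s̄ = 2.266 × 0.3582 = 0.8116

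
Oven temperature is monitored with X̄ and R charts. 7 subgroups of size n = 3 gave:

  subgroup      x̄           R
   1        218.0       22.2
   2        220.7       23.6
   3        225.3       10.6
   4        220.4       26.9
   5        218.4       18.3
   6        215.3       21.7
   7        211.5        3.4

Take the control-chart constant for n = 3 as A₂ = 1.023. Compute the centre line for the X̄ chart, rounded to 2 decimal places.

218.51

X̄̄ = (218.0 + 220.7 + 225.3 + 220.4 + 218.4 + 215.3 + 211.5) / 7 = 1529.6000 / 7 = 218.5143
CL = X̄̄ = 218.5143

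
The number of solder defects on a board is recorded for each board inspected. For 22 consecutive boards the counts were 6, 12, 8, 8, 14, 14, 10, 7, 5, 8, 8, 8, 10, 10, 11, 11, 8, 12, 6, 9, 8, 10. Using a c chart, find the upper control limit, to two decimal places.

18.34

c̄ = (6 + 12 + 8 + 8 + 14 + 14 + 10 + 7 + 5 + 8 + 8 + 8 + 10 + 10 + 11 + 11 + 8 + 12 + 6 + 9 + 8 + 10) / 22 = 203 / 22 = 9.2273
UCL = c̄ + 3√c̄ = 9.2273 + 3 × √9.2273 = 9.2273 + 3 × 3.0376 = 18.3402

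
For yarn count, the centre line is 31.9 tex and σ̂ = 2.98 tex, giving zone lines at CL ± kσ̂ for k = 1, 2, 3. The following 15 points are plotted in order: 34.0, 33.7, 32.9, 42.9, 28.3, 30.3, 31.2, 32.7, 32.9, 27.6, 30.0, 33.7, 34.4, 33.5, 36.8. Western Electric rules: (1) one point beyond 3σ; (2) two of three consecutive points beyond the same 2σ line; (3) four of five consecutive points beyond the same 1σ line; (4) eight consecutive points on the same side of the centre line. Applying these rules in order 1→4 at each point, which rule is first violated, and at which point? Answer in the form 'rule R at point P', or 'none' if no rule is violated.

rule 1 at point 4

Zone of each point (C = within 1σ̂, B = 1σ̂–2σ̂, A = 2σ̂–3σ̂, * = beyond 3σ̂; sign = side of CL): 1:+C, 2:+C, 3:+C, 4:+*, 5:-B, 6:-C, 7:-C, 8:+C, 9:+C, 10:-B, 11:-C, 12:+C, 13:+C, 14:+C, 15:+B
Rule 1 (one point beyond the 3σ limits) is satisfied at point 4.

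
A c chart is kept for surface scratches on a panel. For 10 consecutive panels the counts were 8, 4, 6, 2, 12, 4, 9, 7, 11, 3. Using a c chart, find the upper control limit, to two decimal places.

c̄ = (8 + 4 + 6 + 2 + 12 + 4 + 9 + 7 + 11 + 3) / 10 = 66 / 10 = 6.6000
UCL = c̄ + 3√c̄ = 6.6000 + 3 × √6.6000 = 6.6000 + 3 × 2.5690 = 14.3071

14.31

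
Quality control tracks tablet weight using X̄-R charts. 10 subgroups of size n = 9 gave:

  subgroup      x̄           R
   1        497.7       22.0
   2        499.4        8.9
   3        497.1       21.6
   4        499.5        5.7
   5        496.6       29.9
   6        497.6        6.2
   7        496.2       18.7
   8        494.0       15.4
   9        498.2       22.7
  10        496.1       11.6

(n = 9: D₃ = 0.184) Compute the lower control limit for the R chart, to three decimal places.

2.994

R̄ = (22.0 + 8.9 + 21.6 + 5.7 + 29.9 + 6.2 + 18.7 + 15.4 + 22.7 + 11.6) / 10 = 162.7000 / 10 = 16.2700
LCL_R = D₃·R̄ = 0.184 × 16.2700 = 2.9937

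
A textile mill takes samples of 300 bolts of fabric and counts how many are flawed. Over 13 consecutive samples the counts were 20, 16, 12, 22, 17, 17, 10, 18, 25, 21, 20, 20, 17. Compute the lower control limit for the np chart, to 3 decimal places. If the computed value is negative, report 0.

5.712

p̄ = Σdᵢ / (k·n) = 235 / (13 × 300) = 0.06026
LCL = np̄ − 3·√(np̄(1−p̄)) = 18.0769 − 3 × 4.1216 = 5.7121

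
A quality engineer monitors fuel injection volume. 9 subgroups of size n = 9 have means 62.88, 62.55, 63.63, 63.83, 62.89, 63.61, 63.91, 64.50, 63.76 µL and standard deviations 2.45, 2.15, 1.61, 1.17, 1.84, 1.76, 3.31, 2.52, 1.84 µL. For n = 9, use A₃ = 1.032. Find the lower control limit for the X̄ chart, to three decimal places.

X̄̄ = (62.88 + 62.55 + 63.63 + 63.83 + 62.89 + 63.61 + 63.91 + 64.50 + 63.76) / 9 = 63.5067
s̄ = (2.45 + 2.15 + 1.61 + 1.17 + 1.84 + 1.76 + 3.31 + 2.52 + 1.84) / 9 = 2.0722
LCL = X̄̄ − A₃·s̄ = 63.5067 − 1.032 × 2.0722 = 61.3681

61.368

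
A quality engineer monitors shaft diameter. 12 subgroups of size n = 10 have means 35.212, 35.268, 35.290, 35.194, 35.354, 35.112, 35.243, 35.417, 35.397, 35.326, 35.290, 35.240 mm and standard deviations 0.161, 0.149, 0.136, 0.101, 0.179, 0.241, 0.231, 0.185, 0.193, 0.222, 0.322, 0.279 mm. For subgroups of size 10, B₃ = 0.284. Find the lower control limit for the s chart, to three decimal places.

s̄ = (0.161 + 0.149 + 0.136 + 0.101 + 0.179 + 0.241 + 0.231 + 0.185 + 0.193 + 0.222 + 0.322 + 0.279) / 12 = 0.1999
LCL_s = B₃·s̄ = 0.284 × 0.1999 = 0.0568

0.057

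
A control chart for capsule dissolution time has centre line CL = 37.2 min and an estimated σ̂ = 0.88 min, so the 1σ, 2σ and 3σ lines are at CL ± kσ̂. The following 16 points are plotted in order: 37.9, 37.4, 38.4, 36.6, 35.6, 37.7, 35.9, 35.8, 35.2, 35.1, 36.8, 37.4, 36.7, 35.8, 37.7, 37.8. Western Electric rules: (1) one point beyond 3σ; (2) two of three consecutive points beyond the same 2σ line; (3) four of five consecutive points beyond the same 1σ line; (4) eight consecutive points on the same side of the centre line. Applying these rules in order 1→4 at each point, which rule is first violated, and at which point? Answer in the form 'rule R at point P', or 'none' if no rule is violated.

Zone of each point (C = within 1σ̂, B = 1σ̂–2σ̂, A = 2σ̂–3σ̂, * = beyond 3σ̂; sign = side of CL): 1:+C, 2:+C, 3:+B, 4:-C, 5:-B, 6:+C, 7:-B, 8:-B, 9:-A, 10:-A, 11:-C, 12:+C, 13:-C, 14:-B, 15:+C, 16:+C
Rule 3 (four of five consecutive points beyond the same 1σ limit) is satisfied at point 9.

rule 3 at point 9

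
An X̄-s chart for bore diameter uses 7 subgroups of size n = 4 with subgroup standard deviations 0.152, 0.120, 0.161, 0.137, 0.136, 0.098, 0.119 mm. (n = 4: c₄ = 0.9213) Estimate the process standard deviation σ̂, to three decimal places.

0.143

s̄ = (0.152 + 0.120 + 0.161 + 0.137 + 0.136 + 0.098 + 0.119) / 7 = 0.1319
σ̂ = s̄ / c₄ = 0.1319 / 0.9213 = 0.1431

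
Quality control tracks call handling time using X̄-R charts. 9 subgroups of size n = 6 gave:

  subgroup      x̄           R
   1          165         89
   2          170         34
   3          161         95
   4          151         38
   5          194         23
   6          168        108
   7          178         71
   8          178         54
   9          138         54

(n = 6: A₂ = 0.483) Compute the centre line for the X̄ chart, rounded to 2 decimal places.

X̄̄ = (165 + 170 + 161 + 151 + 194 + 168 + 178 + 178 + 138) / 9 = 1503.0000 / 9 = 167.0000
CL = X̄̄ = 167.0000

167.00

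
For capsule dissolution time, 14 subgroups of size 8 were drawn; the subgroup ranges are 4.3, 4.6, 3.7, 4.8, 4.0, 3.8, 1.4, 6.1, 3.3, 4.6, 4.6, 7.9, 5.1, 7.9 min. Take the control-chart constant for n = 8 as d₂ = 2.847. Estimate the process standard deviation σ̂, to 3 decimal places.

1.658

R̄ = (4.3 + 4.6 + 3.7 + 4.8 + 4.0 + 3.8 + 1.4 + 6.1 + 3.3 + 4.6 + 4.6 + 7.9 + 5.1 + 7.9) / 14 = 4.7214
σ̂ = R̄ / d₂ = 4.7214 / 2.847 = 1.6584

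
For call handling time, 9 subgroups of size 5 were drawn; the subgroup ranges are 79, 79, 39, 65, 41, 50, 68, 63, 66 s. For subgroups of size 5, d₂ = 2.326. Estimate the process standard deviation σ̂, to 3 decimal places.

R̄ = (79 + 79 + 39 + 65 + 41 + 50 + 68 + 63 + 66) / 9 = 61.1111
σ̂ = R̄ / d₂ = 61.1111 / 2.326 = 26.2730

26.273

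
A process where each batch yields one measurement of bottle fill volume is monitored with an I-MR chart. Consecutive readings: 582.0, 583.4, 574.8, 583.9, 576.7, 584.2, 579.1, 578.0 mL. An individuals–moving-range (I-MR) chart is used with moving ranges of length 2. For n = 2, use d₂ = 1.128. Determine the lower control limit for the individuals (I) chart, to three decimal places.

565.065

X̄ = (582.0 + 583.4 + 574.8 + 583.9 + 576.7 + 584.2 + 579.1 + 578.0) / 8 = 580.2625
Moving ranges: 1.4, 8.6, 9.1, 7.2, 7.5, 5.1, 1.1; M̄R̄ = 40.0000 / 7 = 5.7143
LCL = X̄ − 3·M̄R̄/d₂ = 580.2625 − 3 × 5.7143 / 1.128 = 565.0649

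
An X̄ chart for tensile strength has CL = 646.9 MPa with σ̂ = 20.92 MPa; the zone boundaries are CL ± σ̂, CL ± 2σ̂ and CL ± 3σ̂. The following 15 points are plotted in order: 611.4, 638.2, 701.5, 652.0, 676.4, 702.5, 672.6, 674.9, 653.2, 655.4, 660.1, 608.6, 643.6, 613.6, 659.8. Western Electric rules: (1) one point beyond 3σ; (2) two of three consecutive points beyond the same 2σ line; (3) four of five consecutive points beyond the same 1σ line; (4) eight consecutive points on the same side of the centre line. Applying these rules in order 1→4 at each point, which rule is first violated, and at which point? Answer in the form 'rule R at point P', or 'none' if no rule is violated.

Zone of each point (C = within 1σ̂, B = 1σ̂–2σ̂, A = 2σ̂–3σ̂, * = beyond 3σ̂; sign = side of CL): 1:-B, 2:-C, 3:+A, 4:+C, 5:+B, 6:+A, 7:+B, 8:+B, 9:+C, 10:+C, 11:+C, 12:-B, 13:-C, 14:-B, 15:+C
Rule 3 (four of five consecutive points beyond the same 1σ limit) is satisfied at point 7.

rule 3 at point 7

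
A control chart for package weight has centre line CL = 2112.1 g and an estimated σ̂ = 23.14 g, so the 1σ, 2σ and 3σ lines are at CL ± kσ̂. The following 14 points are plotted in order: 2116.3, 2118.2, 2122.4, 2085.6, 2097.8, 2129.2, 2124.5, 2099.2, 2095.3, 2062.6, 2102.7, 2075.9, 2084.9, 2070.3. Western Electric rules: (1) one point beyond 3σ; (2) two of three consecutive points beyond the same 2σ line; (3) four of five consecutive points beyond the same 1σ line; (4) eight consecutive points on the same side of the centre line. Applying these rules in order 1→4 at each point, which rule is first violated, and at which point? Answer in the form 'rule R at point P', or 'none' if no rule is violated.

Zone of each point (C = within 1σ̂, B = 1σ̂–2σ̂, A = 2σ̂–3σ̂, * = beyond 3σ̂; sign = side of CL): 1:+C, 2:+C, 3:+C, 4:-B, 5:-C, 6:+C, 7:+C, 8:-C, 9:-C, 10:-A, 11:-C, 12:-B, 13:-B, 14:-B
Rule 3 (four of five consecutive points beyond the same 1σ limit) is satisfied at point 14.

rule 3 at point 14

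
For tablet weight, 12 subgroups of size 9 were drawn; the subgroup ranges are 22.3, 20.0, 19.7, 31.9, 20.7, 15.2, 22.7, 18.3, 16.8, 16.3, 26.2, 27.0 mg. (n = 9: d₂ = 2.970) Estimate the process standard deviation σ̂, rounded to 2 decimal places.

7.21

R̄ = (22.3 + 20.0 + 19.7 + 31.9 + 20.7 + 15.2 + 22.7 + 18.3 + 16.8 + 16.3 + 26.2 + 27.0) / 12 = 21.4250
σ̂ = R̄ / d₂ = 21.4250 / 2.970 = 7.2138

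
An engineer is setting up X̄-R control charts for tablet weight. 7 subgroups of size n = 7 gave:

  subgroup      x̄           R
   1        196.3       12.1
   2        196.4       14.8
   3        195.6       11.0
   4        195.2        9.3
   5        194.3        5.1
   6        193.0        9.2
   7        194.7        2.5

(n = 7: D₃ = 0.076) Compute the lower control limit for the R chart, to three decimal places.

R̄ = (12.1 + 14.8 + 11.0 + 9.3 + 5.1 + 9.2 + 2.5) / 7 = 64.0000 / 7 = 9.1429
LCL_R = D₃·R̄ = 0.076 × 9.1429 = 0.6949

0.695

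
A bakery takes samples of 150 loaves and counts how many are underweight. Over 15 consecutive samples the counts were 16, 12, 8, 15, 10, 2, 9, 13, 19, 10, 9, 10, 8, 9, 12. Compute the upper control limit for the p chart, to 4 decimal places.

p̄ = Σdᵢ / (k·n) = 162 / (15 × 150) = 0.07200
UCL = p̄ + 3·√(p̄(1−p̄)/n) = 0.07200 + 3 × √(0.07200×0.92800/150) = 0.07200 + 3 × 0.02111 = 0.13532

0.1353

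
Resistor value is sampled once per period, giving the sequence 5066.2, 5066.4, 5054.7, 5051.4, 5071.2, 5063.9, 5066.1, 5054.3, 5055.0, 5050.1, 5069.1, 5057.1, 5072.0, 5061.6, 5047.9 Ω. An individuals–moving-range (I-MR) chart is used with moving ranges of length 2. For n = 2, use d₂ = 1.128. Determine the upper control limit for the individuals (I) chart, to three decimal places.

X̄ = (5066.2 + 5066.4 + 5054.7 + 5051.4 + 5071.2 + 5063.9 + 5066.1 + 5054.3 + 5055.0 + 5050.1 + 5069.1 + 5057.1 + 5072.0 + 5061.6 + 5047.9) / 15 = 5060.4667
Moving ranges: 0.2, 11.7, 3.3, 19.8, 7.3, 2.2, 11.8, 0.7, 4.9, 19.0, 12.0, 14.9, 10.4, 13.7; M̄R̄ = 131.9000 / 14 = 9.4214
UCL = X̄ + 3·M̄R̄/d₂ = 5060.4667 + 3 × 9.4214 / 1.128 = 5085.5237

5085.524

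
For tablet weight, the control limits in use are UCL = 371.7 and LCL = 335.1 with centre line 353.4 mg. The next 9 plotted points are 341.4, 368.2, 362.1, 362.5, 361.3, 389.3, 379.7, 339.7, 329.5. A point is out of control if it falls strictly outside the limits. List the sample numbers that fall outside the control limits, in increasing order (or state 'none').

6, 7, 9

Compare each point to [335.1, 371.7]: sample 6 = 389.3 > UCL; sample 7 = 379.7 > UCL; sample 9 = 329.5 < LCL.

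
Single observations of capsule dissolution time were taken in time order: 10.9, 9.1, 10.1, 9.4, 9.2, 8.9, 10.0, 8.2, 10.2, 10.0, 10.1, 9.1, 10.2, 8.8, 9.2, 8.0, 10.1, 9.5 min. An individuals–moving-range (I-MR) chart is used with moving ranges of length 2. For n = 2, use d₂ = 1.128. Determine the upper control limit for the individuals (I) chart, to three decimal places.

12.160

X̄ = (10.9 + 9.1 + 10.1 + 9.4 + 9.2 + 8.9 + 10.0 + 8.2 + 10.2 + 10.0 + 10.1 + 9.1 + 10.2 + 8.8 + 9.2 + 8.0 + 10.1 + 9.5) / 18 = 9.5000
Moving ranges: 1.8, 1.0, 0.7, 0.2, 0.3, 1.1, 1.8, 2.0, 0.2, 0.1, 1.0, 1.1, 1.4, 0.4, 1.2, 2.1, 0.6; M̄R̄ = 17.0000 / 17 = 1.0000
UCL = X̄ + 3·M̄R̄/d₂ = 9.5000 + 3 × 1.0000 / 1.128 = 12.1596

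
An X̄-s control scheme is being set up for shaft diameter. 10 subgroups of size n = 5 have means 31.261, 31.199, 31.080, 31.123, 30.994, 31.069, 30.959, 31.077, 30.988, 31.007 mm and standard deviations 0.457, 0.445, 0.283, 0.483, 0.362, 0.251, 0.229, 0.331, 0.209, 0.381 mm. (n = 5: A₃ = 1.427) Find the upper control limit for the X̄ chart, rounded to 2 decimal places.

X̄̄ = (31.261 + 31.199 + 31.080 + 31.123 + 30.994 + 31.069 + 30.959 + 31.077 + 30.988 + 31.007) / 10 = 31.0757
s̄ = (0.457 + 0.445 + 0.283 + 0.483 + 0.362 + 0.251 + 0.229 + 0.331 + 0.209 + 0.381) / 10 = 0.3431
UCL = X̄̄ + A₃·s̄ = 31.0757 + 1.427 × 0.3431 = 31.5653

31.57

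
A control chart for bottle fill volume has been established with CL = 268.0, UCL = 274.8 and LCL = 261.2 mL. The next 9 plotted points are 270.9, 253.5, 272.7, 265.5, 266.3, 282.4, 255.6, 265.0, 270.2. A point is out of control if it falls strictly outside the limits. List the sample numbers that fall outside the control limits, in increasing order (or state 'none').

2, 6, 7

Compare each point to [261.2, 274.8]: sample 2 = 253.5 < LCL; sample 6 = 282.4 > UCL; sample 7 = 255.6 < LCL.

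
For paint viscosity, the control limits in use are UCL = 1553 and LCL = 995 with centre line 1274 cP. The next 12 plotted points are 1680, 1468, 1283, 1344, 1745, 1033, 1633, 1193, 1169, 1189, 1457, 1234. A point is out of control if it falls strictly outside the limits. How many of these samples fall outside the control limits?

Compare each point to [995, 1553]: sample 1 = 1680 > UCL; sample 5 = 1745 > UCL; sample 7 = 1633 > UCL.

3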